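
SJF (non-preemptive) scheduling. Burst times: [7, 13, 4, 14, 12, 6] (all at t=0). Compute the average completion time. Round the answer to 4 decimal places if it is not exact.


SJF order (ascending): [4, 6, 7, 12, 13, 14]
Completion times:
  Job 1: burst=4, C=4
  Job 2: burst=6, C=10
  Job 3: burst=7, C=17
  Job 4: burst=12, C=29
  Job 5: burst=13, C=42
  Job 6: burst=14, C=56
Average completion = 158/6 = 26.3333

26.3333


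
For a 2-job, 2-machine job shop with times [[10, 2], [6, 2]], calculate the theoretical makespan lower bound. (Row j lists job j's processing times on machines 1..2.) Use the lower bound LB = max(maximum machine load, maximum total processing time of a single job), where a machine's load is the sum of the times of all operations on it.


Machine loads:
  Machine 1: 10 + 6 = 16
  Machine 2: 2 + 2 = 4
Max machine load = 16
Job totals:
  Job 1: 12
  Job 2: 8
Max job total = 12
Lower bound = max(16, 12) = 16

16


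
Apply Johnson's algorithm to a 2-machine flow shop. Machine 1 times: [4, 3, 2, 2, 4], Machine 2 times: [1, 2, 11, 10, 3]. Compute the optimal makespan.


Apply Johnson's rule:
  Group 1 (a <= b): [(3, 2, 11), (4, 2, 10)]
  Group 2 (a > b): [(5, 4, 3), (2, 3, 2), (1, 4, 1)]
Optimal job order: [3, 4, 5, 2, 1]
Schedule:
  Job 3: M1 done at 2, M2 done at 13
  Job 4: M1 done at 4, M2 done at 23
  Job 5: M1 done at 8, M2 done at 26
  Job 2: M1 done at 11, M2 done at 28
  Job 1: M1 done at 15, M2 done at 29
Makespan = 29

29


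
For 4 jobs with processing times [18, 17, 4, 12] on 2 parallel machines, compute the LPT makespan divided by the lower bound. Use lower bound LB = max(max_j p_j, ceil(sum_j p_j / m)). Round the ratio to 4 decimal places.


LPT order: [18, 17, 12, 4]
Machine loads after assignment: [22, 29]
LPT makespan = 29
Lower bound = max(max_job, ceil(total/2)) = max(18, 26) = 26
Ratio = 29 / 26 = 1.1154

1.1154


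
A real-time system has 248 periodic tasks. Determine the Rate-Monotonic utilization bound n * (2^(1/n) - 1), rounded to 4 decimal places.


Compute 2^(1/248) = 1.0027988578
Subtract 1: 1.0027988578 - 1 = 0.0027988578
Multiply by n: 248 * 0.0027988578 = 0.6941167344
Round to 4 dp: 0.6941

0.6941


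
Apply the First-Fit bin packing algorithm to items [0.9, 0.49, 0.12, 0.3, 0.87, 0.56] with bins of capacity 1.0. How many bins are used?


Place items sequentially using First-Fit:
  Item 0.9 -> new Bin 1
  Item 0.49 -> new Bin 2
  Item 0.12 -> Bin 2 (now 0.61)
  Item 0.3 -> Bin 2 (now 0.91)
  Item 0.87 -> new Bin 3
  Item 0.56 -> new Bin 4
Total bins used = 4

4


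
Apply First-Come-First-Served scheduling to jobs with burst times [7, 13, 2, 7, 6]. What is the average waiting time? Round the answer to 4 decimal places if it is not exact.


FCFS order (as given): [7, 13, 2, 7, 6]
Waiting times:
  Job 1: wait = 0
  Job 2: wait = 7
  Job 3: wait = 20
  Job 4: wait = 22
  Job 5: wait = 29
Sum of waiting times = 78
Average waiting time = 78/5 = 15.6

15.6


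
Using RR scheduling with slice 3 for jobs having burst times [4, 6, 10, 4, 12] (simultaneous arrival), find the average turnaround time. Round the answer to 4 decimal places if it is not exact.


Time quantum = 3
Execution trace:
  J1 runs 3 units, time = 3
  J2 runs 3 units, time = 6
  J3 runs 3 units, time = 9
  J4 runs 3 units, time = 12
  J5 runs 3 units, time = 15
  J1 runs 1 units, time = 16
  J2 runs 3 units, time = 19
  J3 runs 3 units, time = 22
  J4 runs 1 units, time = 23
  J5 runs 3 units, time = 26
  J3 runs 3 units, time = 29
  J5 runs 3 units, time = 32
  J3 runs 1 units, time = 33
  J5 runs 3 units, time = 36
Finish times: [16, 19, 33, 23, 36]
Average turnaround = 127/5 = 25.4

25.4


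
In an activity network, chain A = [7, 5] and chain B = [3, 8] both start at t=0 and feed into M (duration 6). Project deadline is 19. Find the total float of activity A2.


Forward pass: ES(A2) = sum of predecessors on chain A = 7
EF = ES + duration = 7 + 5 = 12
Backward pass: LF(M) = deadline = 19; LS(M) = 19 - 6 = 13
LF(A2) = LS(M) - sum(successors on chain A) = 13 - 0 = 13
LS = LF - duration = 13 - 5 = 8
Total float = LS - ES = 8 - 7 = 1

1


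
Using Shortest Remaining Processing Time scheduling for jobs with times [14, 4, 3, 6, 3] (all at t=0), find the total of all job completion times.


Since all jobs arrive at t=0, SRPT equals SPT ordering.
SPT order: [3, 3, 4, 6, 14]
Completion times:
  Job 1: p=3, C=3
  Job 2: p=3, C=6
  Job 3: p=4, C=10
  Job 4: p=6, C=16
  Job 5: p=14, C=30
Total completion time = 3 + 6 + 10 + 16 + 30 = 65

65


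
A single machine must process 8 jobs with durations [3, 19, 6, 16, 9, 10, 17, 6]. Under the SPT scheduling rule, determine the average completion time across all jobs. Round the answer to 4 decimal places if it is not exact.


Sort jobs by processing time (SPT order): [3, 6, 6, 9, 10, 16, 17, 19]
Compute completion times sequentially:
  Job 1: processing = 3, completes at 3
  Job 2: processing = 6, completes at 9
  Job 3: processing = 6, completes at 15
  Job 4: processing = 9, completes at 24
  Job 5: processing = 10, completes at 34
  Job 6: processing = 16, completes at 50
  Job 7: processing = 17, completes at 67
  Job 8: processing = 19, completes at 86
Sum of completion times = 288
Average completion time = 288/8 = 36.0

36.0


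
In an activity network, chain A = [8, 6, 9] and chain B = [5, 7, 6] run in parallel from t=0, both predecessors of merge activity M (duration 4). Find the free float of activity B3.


ES(B3) = sum of predecessors on chain B = 12
EF(B3) = ES + duration = 12 + 6 = 18
Successor of B3 is M. ES(M) = max(sum(A), sum(B)) = max(23, 18) = 23
Free float = ES(successor) - EF(current) = 23 - 18 = 5

5


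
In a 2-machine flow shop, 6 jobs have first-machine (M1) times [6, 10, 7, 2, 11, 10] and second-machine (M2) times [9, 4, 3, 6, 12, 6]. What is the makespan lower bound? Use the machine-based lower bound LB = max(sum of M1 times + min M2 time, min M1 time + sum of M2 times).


LB1 = sum(M1 times) + min(M2 times) = 46 + 3 = 49
LB2 = min(M1 times) + sum(M2 times) = 2 + 40 = 42
Lower bound = max(LB1, LB2) = max(49, 42) = 49

49


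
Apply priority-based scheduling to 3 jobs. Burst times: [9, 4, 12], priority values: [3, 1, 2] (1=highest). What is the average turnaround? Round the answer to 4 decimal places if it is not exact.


Sort by priority (ascending = highest first):
Order: [(1, 4), (2, 12), (3, 9)]
Completion times:
  Priority 1, burst=4, C=4
  Priority 2, burst=12, C=16
  Priority 3, burst=9, C=25
Average turnaround = 45/3 = 15.0

15.0


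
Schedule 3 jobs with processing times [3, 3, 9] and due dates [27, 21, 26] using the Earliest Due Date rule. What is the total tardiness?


Sort by due date (EDD order): [(3, 21), (9, 26), (3, 27)]
Compute completion times and tardiness:
  Job 1: p=3, d=21, C=3, tardiness=max(0,3-21)=0
  Job 2: p=9, d=26, C=12, tardiness=max(0,12-26)=0
  Job 3: p=3, d=27, C=15, tardiness=max(0,15-27)=0
Total tardiness = 0

0


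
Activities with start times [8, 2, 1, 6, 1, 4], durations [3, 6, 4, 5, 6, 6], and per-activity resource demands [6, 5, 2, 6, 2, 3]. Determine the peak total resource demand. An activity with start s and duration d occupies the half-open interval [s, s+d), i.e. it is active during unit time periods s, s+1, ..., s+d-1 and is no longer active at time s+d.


Each activity i is active on [start_i, start_i + duration_i).
Compute total resource usage per time slot:
  t=0: active resources = [], total = 0
  t=1: active resources = [2, 2], total = 4
  t=2: active resources = [5, 2, 2], total = 9
  t=3: active resources = [5, 2, 2], total = 9
  t=4: active resources = [5, 2, 2, 3], total = 12
  t=5: active resources = [5, 2, 3], total = 10
  t=6: active resources = [5, 6, 2, 3], total = 16
  t=7: active resources = [5, 6, 3], total = 14
  t=8: active resources = [6, 6, 3], total = 15
  t=9: active resources = [6, 6, 3], total = 15
  t=10: active resources = [6, 6], total = 12
Peak resource demand = 16

16


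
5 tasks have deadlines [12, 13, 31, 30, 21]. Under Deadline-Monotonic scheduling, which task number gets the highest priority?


Sort tasks by relative deadline (ascending):
  Task 1: deadline = 12
  Task 2: deadline = 13
  Task 5: deadline = 21
  Task 4: deadline = 30
  Task 3: deadline = 31
Priority order (highest first): [1, 2, 5, 4, 3]
Highest priority task = 1

1


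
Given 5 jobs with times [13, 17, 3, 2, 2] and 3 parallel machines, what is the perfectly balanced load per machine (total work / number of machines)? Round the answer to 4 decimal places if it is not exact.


Total processing time = 13 + 17 + 3 + 2 + 2 = 37
Number of machines = 3
Ideal balanced load = 37 / 3 = 12.3333

12.3333


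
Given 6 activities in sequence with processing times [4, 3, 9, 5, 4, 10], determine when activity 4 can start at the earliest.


Activity 4 starts after activities 1 through 3 complete.
Predecessor durations: [4, 3, 9]
ES = 4 + 3 + 9 = 16

16


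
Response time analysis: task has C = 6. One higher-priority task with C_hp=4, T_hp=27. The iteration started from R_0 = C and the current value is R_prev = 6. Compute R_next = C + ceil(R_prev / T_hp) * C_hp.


R_next = C + ceil(R_prev / T_hp) * C_hp
ceil(6 / 27) = ceil(0.2222) = 1
Interference = 1 * 4 = 4
R_next = 6 + 4 = 10

10


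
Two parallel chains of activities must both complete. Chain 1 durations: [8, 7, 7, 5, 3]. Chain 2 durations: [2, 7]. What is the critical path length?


Path A total = 8 + 7 + 7 + 5 + 3 = 30
Path B total = 2 + 7 = 9
Critical path = longest path = max(30, 9) = 30

30


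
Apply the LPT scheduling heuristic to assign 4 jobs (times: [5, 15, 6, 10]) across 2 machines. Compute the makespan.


Sort jobs in decreasing order (LPT): [15, 10, 6, 5]
Assign each job to the least loaded machine:
  Machine 1: jobs [15, 5], load = 20
  Machine 2: jobs [10, 6], load = 16
Makespan = max load = 20

20


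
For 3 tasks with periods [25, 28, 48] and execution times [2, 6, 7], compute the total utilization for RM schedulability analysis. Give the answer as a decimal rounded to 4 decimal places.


Compute individual utilizations (exact fractions):
  Task 1: C/T = 2/25 (approx. 0.08)
  Task 2: C/T = 6/28 = 3/14 (approx. 0.2143)
  Task 3: C/T = 7/48 (approx. 0.1458)
Total utilization U = 2/25 + 3/14 + 7/48 = 3697/8400
Rounded to 4 decimal places: U = 0.4401
RM (Liu & Layland) bound for 3 tasks = 0.779763; compare with U = 3697/8400 (approx. 0.440119)
U <= bound, so schedulable by RM sufficient condition.

0.4401


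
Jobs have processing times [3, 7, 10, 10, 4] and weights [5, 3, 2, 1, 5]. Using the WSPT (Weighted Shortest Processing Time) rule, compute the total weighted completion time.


Compute p/w ratios and sort ascending (WSPT): [(3, 5), (4, 5), (7, 3), (10, 2), (10, 1)]
Compute weighted completion times:
  Job (p=3,w=5): C=3, w*C=5*3=15
  Job (p=4,w=5): C=7, w*C=5*7=35
  Job (p=7,w=3): C=14, w*C=3*14=42
  Job (p=10,w=2): C=24, w*C=2*24=48
  Job (p=10,w=1): C=34, w*C=1*34=34
Total weighted completion time = 174

174


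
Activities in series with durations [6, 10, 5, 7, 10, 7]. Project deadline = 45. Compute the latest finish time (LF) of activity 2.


LF(activity 2) = deadline - sum of successor durations
Successors: activities 3 through 6 with durations [5, 7, 10, 7]
Sum of successor durations = 29
LF = 45 - 29 = 16

16


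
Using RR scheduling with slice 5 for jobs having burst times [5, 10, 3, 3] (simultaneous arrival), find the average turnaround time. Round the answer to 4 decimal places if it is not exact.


Time quantum = 5
Execution trace:
  J1 runs 5 units, time = 5
  J2 runs 5 units, time = 10
  J3 runs 3 units, time = 13
  J4 runs 3 units, time = 16
  J2 runs 5 units, time = 21
Finish times: [5, 21, 13, 16]
Average turnaround = 55/4 = 13.75

13.75


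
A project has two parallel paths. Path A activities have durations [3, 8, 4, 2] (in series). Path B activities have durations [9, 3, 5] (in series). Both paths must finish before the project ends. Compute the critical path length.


Path A total = 3 + 8 + 4 + 2 = 17
Path B total = 9 + 3 + 5 = 17
Critical path = longest path = max(17, 17) = 17

17


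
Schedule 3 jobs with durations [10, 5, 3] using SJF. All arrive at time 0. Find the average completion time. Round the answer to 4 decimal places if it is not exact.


SJF order (ascending): [3, 5, 10]
Completion times:
  Job 1: burst=3, C=3
  Job 2: burst=5, C=8
  Job 3: burst=10, C=18
Average completion = 29/3 = 9.6667

9.6667


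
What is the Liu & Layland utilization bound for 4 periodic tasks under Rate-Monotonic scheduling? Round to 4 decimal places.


Compute 2^(1/4) = 1.1892071150
Subtract 1: 1.1892071150 - 1 = 0.1892071150
Multiply by n: 4 * 0.1892071150 = 0.7568284600
Round to 4 dp: 0.7568

0.7568


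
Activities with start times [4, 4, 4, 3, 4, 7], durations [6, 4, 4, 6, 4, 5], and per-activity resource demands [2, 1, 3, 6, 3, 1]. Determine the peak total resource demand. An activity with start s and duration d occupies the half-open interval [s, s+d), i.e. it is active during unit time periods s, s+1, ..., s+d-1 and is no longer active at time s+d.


Each activity i is active on [start_i, start_i + duration_i).
Compute total resource usage per time slot:
  t=0: active resources = [], total = 0
  t=1: active resources = [], total = 0
  t=2: active resources = [], total = 0
  t=3: active resources = [6], total = 6
  t=4: active resources = [2, 1, 3, 6, 3], total = 15
  t=5: active resources = [2, 1, 3, 6, 3], total = 15
  t=6: active resources = [2, 1, 3, 6, 3], total = 15
  t=7: active resources = [2, 1, 3, 6, 3, 1], total = 16
  t=8: active resources = [2, 6, 1], total = 9
  t=9: active resources = [2, 1], total = 3
  t=10: active resources = [1], total = 1
  t=11: active resources = [1], total = 1
Peak resource demand = 16

16


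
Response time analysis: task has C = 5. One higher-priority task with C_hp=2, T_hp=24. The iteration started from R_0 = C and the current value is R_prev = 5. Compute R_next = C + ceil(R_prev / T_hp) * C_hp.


R_next = C + ceil(R_prev / T_hp) * C_hp
ceil(5 / 24) = ceil(0.2083) = 1
Interference = 1 * 2 = 2
R_next = 5 + 2 = 7

7


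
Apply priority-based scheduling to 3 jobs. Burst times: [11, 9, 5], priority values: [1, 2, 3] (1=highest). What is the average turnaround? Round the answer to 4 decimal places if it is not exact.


Sort by priority (ascending = highest first):
Order: [(1, 11), (2, 9), (3, 5)]
Completion times:
  Priority 1, burst=11, C=11
  Priority 2, burst=9, C=20
  Priority 3, burst=5, C=25
Average turnaround = 56/3 = 18.6667

18.6667


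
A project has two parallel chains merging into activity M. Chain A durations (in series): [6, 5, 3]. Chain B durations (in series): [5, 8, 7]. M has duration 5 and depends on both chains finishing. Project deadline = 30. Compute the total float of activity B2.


Forward pass: ES(B2) = sum of predecessors on chain B = 5
EF = ES + duration = 5 + 8 = 13
Backward pass: LF(M) = deadline = 30; LS(M) = 30 - 5 = 25
LF(B2) = LS(M) - sum(successors on chain B) = 25 - 7 = 18
LS = LF - duration = 18 - 8 = 10
Total float = LS - ES = 10 - 5 = 5

5


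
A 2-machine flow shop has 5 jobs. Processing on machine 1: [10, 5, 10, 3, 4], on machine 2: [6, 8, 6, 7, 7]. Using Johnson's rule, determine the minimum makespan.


Apply Johnson's rule:
  Group 1 (a <= b): [(4, 3, 7), (5, 4, 7), (2, 5, 8)]
  Group 2 (a > b): [(1, 10, 6), (3, 10, 6)]
Optimal job order: [4, 5, 2, 1, 3]
Schedule:
  Job 4: M1 done at 3, M2 done at 10
  Job 5: M1 done at 7, M2 done at 17
  Job 2: M1 done at 12, M2 done at 25
  Job 1: M1 done at 22, M2 done at 31
  Job 3: M1 done at 32, M2 done at 38
Makespan = 38

38


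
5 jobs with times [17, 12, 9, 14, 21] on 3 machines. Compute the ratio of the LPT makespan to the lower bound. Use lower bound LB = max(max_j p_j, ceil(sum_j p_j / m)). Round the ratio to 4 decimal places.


LPT order: [21, 17, 14, 12, 9]
Machine loads after assignment: [21, 26, 26]
LPT makespan = 26
Lower bound = max(max_job, ceil(total/3)) = max(21, 25) = 25
Ratio = 26 / 25 = 1.04

1.04


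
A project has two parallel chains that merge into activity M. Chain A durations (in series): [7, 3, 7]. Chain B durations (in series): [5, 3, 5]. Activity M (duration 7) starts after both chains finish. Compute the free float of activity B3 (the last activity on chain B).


ES(B3) = sum of predecessors on chain B = 8
EF(B3) = ES + duration = 8 + 5 = 13
Successor of B3 is M. ES(M) = max(sum(A), sum(B)) = max(17, 13) = 17
Free float = ES(successor) - EF(current) = 17 - 13 = 4

4


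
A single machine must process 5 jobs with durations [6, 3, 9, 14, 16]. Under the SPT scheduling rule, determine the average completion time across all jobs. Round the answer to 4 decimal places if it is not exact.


Sort jobs by processing time (SPT order): [3, 6, 9, 14, 16]
Compute completion times sequentially:
  Job 1: processing = 3, completes at 3
  Job 2: processing = 6, completes at 9
  Job 3: processing = 9, completes at 18
  Job 4: processing = 14, completes at 32
  Job 5: processing = 16, completes at 48
Sum of completion times = 110
Average completion time = 110/5 = 22.0

22.0


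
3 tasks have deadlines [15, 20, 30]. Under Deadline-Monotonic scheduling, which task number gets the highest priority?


Sort tasks by relative deadline (ascending):
  Task 1: deadline = 15
  Task 2: deadline = 20
  Task 3: deadline = 30
Priority order (highest first): [1, 2, 3]
Highest priority task = 1

1


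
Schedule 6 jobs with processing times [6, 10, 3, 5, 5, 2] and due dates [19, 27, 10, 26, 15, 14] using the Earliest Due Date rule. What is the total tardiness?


Sort by due date (EDD order): [(3, 10), (2, 14), (5, 15), (6, 19), (5, 26), (10, 27)]
Compute completion times and tardiness:
  Job 1: p=3, d=10, C=3, tardiness=max(0,3-10)=0
  Job 2: p=2, d=14, C=5, tardiness=max(0,5-14)=0
  Job 3: p=5, d=15, C=10, tardiness=max(0,10-15)=0
  Job 4: p=6, d=19, C=16, tardiness=max(0,16-19)=0
  Job 5: p=5, d=26, C=21, tardiness=max(0,21-26)=0
  Job 6: p=10, d=27, C=31, tardiness=max(0,31-27)=4
Total tardiness = 4

4


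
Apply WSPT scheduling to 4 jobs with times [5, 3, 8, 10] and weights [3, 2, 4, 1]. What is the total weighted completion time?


Compute p/w ratios and sort ascending (WSPT): [(3, 2), (5, 3), (8, 4), (10, 1)]
Compute weighted completion times:
  Job (p=3,w=2): C=3, w*C=2*3=6
  Job (p=5,w=3): C=8, w*C=3*8=24
  Job (p=8,w=4): C=16, w*C=4*16=64
  Job (p=10,w=1): C=26, w*C=1*26=26
Total weighted completion time = 120

120


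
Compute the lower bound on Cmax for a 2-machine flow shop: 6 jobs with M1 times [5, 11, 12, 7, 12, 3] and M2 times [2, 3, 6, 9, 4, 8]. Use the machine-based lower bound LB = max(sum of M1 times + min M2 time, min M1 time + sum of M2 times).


LB1 = sum(M1 times) + min(M2 times) = 50 + 2 = 52
LB2 = min(M1 times) + sum(M2 times) = 3 + 32 = 35
Lower bound = max(LB1, LB2) = max(52, 35) = 52

52


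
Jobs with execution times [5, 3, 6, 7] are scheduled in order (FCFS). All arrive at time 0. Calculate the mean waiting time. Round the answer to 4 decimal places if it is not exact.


FCFS order (as given): [5, 3, 6, 7]
Waiting times:
  Job 1: wait = 0
  Job 2: wait = 5
  Job 3: wait = 8
  Job 4: wait = 14
Sum of waiting times = 27
Average waiting time = 27/4 = 6.75

6.75


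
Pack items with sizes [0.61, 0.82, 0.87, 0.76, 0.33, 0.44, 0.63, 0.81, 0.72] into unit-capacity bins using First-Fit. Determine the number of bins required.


Place items sequentially using First-Fit:
  Item 0.61 -> new Bin 1
  Item 0.82 -> new Bin 2
  Item 0.87 -> new Bin 3
  Item 0.76 -> new Bin 4
  Item 0.33 -> Bin 1 (now 0.94)
  Item 0.44 -> new Bin 5
  Item 0.63 -> new Bin 6
  Item 0.81 -> new Bin 7
  Item 0.72 -> new Bin 8
Total bins used = 8

8


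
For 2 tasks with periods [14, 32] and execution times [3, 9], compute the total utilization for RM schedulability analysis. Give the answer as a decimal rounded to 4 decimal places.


Compute individual utilizations (exact fractions):
  Task 1: C/T = 3/14 (approx. 0.2143)
  Task 2: C/T = 9/32 (approx. 0.2813)
Total utilization U = 3/14 + 9/32 = 111/224
Rounded to 4 decimal places: U = 0.4955
RM (Liu & Layland) bound for 2 tasks = 0.828427; compare with U = 111/224 (approx. 0.495536)
U <= bound, so schedulable by RM sufficient condition.

0.4955


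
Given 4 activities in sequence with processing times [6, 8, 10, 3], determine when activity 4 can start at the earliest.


Activity 4 starts after activities 1 through 3 complete.
Predecessor durations: [6, 8, 10]
ES = 6 + 8 + 10 = 24

24


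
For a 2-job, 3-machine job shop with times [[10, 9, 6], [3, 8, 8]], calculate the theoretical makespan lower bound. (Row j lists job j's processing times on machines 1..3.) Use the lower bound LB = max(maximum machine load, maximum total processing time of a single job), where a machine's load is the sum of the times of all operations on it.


Machine loads:
  Machine 1: 10 + 3 = 13
  Machine 2: 9 + 8 = 17
  Machine 3: 6 + 8 = 14
Max machine load = 17
Job totals:
  Job 1: 25
  Job 2: 19
Max job total = 25
Lower bound = max(17, 25) = 25

25


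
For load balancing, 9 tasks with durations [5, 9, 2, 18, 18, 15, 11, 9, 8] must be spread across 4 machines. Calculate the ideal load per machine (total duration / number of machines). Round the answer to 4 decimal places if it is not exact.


Total processing time = 5 + 9 + 2 + 18 + 18 + 15 + 11 + 9 + 8 = 95
Number of machines = 4
Ideal balanced load = 95 / 4 = 23.75

23.75


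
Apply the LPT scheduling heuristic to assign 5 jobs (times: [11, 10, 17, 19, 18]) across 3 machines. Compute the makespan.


Sort jobs in decreasing order (LPT): [19, 18, 17, 11, 10]
Assign each job to the least loaded machine:
  Machine 1: jobs [19], load = 19
  Machine 2: jobs [18, 10], load = 28
  Machine 3: jobs [17, 11], load = 28
Makespan = max load = 28

28


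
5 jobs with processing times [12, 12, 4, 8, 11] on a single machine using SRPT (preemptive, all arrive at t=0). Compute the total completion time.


Since all jobs arrive at t=0, SRPT equals SPT ordering.
SPT order: [4, 8, 11, 12, 12]
Completion times:
  Job 1: p=4, C=4
  Job 2: p=8, C=12
  Job 3: p=11, C=23
  Job 4: p=12, C=35
  Job 5: p=12, C=47
Total completion time = 4 + 12 + 23 + 35 + 47 = 121

121


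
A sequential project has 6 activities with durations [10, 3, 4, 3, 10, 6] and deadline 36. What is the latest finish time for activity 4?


LF(activity 4) = deadline - sum of successor durations
Successors: activities 5 through 6 with durations [10, 6]
Sum of successor durations = 16
LF = 36 - 16 = 20

20


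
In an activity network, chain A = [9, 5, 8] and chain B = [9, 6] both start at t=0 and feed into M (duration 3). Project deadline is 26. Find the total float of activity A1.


Forward pass: ES(A1) = sum of predecessors on chain A = 0
EF = ES + duration = 0 + 9 = 9
Backward pass: LF(M) = deadline = 26; LS(M) = 26 - 3 = 23
LF(A1) = LS(M) - sum(successors on chain A) = 23 - 13 = 10
LS = LF - duration = 10 - 9 = 1
Total float = LS - ES = 1 - 0 = 1

1


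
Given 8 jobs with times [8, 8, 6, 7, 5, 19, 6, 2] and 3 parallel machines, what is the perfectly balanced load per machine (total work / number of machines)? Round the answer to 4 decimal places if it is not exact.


Total processing time = 8 + 8 + 6 + 7 + 5 + 19 + 6 + 2 = 61
Number of machines = 3
Ideal balanced load = 61 / 3 = 20.3333

20.3333


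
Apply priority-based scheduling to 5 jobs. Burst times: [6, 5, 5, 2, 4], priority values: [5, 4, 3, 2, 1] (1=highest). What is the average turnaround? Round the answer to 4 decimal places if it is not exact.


Sort by priority (ascending = highest first):
Order: [(1, 4), (2, 2), (3, 5), (4, 5), (5, 6)]
Completion times:
  Priority 1, burst=4, C=4
  Priority 2, burst=2, C=6
  Priority 3, burst=5, C=11
  Priority 4, burst=5, C=16
  Priority 5, burst=6, C=22
Average turnaround = 59/5 = 11.8

11.8


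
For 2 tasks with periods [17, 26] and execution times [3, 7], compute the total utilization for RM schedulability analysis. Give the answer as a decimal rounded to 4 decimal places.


Compute individual utilizations (exact fractions):
  Task 1: C/T = 3/17 (approx. 0.1765)
  Task 2: C/T = 7/26 (approx. 0.2692)
Total utilization U = 3/17 + 7/26 = 197/442
Rounded to 4 decimal places: U = 0.4457
RM (Liu & Layland) bound for 2 tasks = 0.828427; compare with U = 197/442 (approx. 0.445701)
U <= bound, so schedulable by RM sufficient condition.

0.4457


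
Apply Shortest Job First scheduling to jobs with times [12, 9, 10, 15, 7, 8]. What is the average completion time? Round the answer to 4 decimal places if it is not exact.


SJF order (ascending): [7, 8, 9, 10, 12, 15]
Completion times:
  Job 1: burst=7, C=7
  Job 2: burst=8, C=15
  Job 3: burst=9, C=24
  Job 4: burst=10, C=34
  Job 5: burst=12, C=46
  Job 6: burst=15, C=61
Average completion = 187/6 = 31.1667

31.1667


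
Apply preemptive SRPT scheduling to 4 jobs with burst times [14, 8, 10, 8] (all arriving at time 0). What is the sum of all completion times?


Since all jobs arrive at t=0, SRPT equals SPT ordering.
SPT order: [8, 8, 10, 14]
Completion times:
  Job 1: p=8, C=8
  Job 2: p=8, C=16
  Job 3: p=10, C=26
  Job 4: p=14, C=40
Total completion time = 8 + 16 + 26 + 40 = 90

90


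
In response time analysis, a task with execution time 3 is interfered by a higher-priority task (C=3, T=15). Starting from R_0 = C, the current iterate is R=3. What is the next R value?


R_next = C + ceil(R_prev / T_hp) * C_hp
ceil(3 / 15) = ceil(0.2) = 1
Interference = 1 * 3 = 3
R_next = 3 + 3 = 6

6


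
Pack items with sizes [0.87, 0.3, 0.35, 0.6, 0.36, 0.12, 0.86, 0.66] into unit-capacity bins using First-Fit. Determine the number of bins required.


Place items sequentially using First-Fit:
  Item 0.87 -> new Bin 1
  Item 0.3 -> new Bin 2
  Item 0.35 -> Bin 2 (now 0.65)
  Item 0.6 -> new Bin 3
  Item 0.36 -> Bin 3 (now 0.96)
  Item 0.12 -> Bin 1 (now 0.99)
  Item 0.86 -> new Bin 4
  Item 0.66 -> new Bin 5
Total bins used = 5

5


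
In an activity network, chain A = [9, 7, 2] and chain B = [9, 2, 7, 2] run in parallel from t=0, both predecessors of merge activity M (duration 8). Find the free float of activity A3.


ES(A3) = sum of predecessors on chain A = 16
EF(A3) = ES + duration = 16 + 2 = 18
Successor of A3 is M. ES(M) = max(sum(A), sum(B)) = max(18, 20) = 20
Free float = ES(successor) - EF(current) = 20 - 18 = 2

2


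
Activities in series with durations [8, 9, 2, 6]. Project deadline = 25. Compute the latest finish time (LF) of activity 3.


LF(activity 3) = deadline - sum of successor durations
Successors: activities 4 through 4 with durations [6]
Sum of successor durations = 6
LF = 25 - 6 = 19

19


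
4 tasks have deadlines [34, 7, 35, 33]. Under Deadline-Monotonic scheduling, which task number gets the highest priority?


Sort tasks by relative deadline (ascending):
  Task 2: deadline = 7
  Task 4: deadline = 33
  Task 1: deadline = 34
  Task 3: deadline = 35
Priority order (highest first): [2, 4, 1, 3]
Highest priority task = 2

2


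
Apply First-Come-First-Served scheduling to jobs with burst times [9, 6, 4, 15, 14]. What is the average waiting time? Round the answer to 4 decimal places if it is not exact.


FCFS order (as given): [9, 6, 4, 15, 14]
Waiting times:
  Job 1: wait = 0
  Job 2: wait = 9
  Job 3: wait = 15
  Job 4: wait = 19
  Job 5: wait = 34
Sum of waiting times = 77
Average waiting time = 77/5 = 15.4

15.4


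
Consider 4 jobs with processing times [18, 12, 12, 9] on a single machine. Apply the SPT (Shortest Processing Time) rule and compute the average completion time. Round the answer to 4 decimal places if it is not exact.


Sort jobs by processing time (SPT order): [9, 12, 12, 18]
Compute completion times sequentially:
  Job 1: processing = 9, completes at 9
  Job 2: processing = 12, completes at 21
  Job 3: processing = 12, completes at 33
  Job 4: processing = 18, completes at 51
Sum of completion times = 114
Average completion time = 114/4 = 28.5

28.5


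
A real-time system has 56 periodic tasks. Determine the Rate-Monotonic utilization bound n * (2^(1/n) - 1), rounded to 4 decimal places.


Compute 2^(1/56) = 1.0124545481
Subtract 1: 1.0124545481 - 1 = 0.0124545481
Multiply by n: 56 * 0.0124545481 = 0.6974546936
Round to 4 dp: 0.6975

0.6975


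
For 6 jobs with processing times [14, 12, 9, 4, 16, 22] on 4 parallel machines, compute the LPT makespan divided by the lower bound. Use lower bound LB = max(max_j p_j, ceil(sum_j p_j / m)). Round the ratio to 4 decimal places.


LPT order: [22, 16, 14, 12, 9, 4]
Machine loads after assignment: [22, 16, 18, 21]
LPT makespan = 22
Lower bound = max(max_job, ceil(total/4)) = max(22, 20) = 22
Ratio = 22 / 22 = 1.0

1.0


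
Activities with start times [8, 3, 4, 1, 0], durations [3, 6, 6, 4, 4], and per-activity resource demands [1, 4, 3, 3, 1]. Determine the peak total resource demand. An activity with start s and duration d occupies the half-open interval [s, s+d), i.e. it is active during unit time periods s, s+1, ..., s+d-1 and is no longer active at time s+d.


Each activity i is active on [start_i, start_i + duration_i).
Compute total resource usage per time slot:
  t=0: active resources = [1], total = 1
  t=1: active resources = [3, 1], total = 4
  t=2: active resources = [3, 1], total = 4
  t=3: active resources = [4, 3, 1], total = 8
  t=4: active resources = [4, 3, 3], total = 10
  t=5: active resources = [4, 3], total = 7
  t=6: active resources = [4, 3], total = 7
  t=7: active resources = [4, 3], total = 7
  t=8: active resources = [1, 4, 3], total = 8
  t=9: active resources = [1, 3], total = 4
  t=10: active resources = [1], total = 1
Peak resource demand = 10

10


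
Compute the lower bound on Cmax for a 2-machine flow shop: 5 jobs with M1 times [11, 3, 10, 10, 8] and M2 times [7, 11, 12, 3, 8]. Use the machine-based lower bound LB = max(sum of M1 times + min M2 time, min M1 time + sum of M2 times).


LB1 = sum(M1 times) + min(M2 times) = 42 + 3 = 45
LB2 = min(M1 times) + sum(M2 times) = 3 + 41 = 44
Lower bound = max(LB1, LB2) = max(45, 44) = 45

45


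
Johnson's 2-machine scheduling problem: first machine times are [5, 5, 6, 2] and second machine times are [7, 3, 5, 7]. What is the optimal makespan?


Apply Johnson's rule:
  Group 1 (a <= b): [(4, 2, 7), (1, 5, 7)]
  Group 2 (a > b): [(3, 6, 5), (2, 5, 3)]
Optimal job order: [4, 1, 3, 2]
Schedule:
  Job 4: M1 done at 2, M2 done at 9
  Job 1: M1 done at 7, M2 done at 16
  Job 3: M1 done at 13, M2 done at 21
  Job 2: M1 done at 18, M2 done at 24
Makespan = 24

24


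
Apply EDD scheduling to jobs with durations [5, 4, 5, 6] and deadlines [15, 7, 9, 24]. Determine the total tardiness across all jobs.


Sort by due date (EDD order): [(4, 7), (5, 9), (5, 15), (6, 24)]
Compute completion times and tardiness:
  Job 1: p=4, d=7, C=4, tardiness=max(0,4-7)=0
  Job 2: p=5, d=9, C=9, tardiness=max(0,9-9)=0
  Job 3: p=5, d=15, C=14, tardiness=max(0,14-15)=0
  Job 4: p=6, d=24, C=20, tardiness=max(0,20-24)=0
Total tardiness = 0

0


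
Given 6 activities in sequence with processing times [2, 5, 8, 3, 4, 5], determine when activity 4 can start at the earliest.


Activity 4 starts after activities 1 through 3 complete.
Predecessor durations: [2, 5, 8]
ES = 2 + 5 + 8 = 15

15


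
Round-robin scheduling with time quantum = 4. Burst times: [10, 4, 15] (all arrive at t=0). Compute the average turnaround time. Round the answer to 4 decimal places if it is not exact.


Time quantum = 4
Execution trace:
  J1 runs 4 units, time = 4
  J2 runs 4 units, time = 8
  J3 runs 4 units, time = 12
  J1 runs 4 units, time = 16
  J3 runs 4 units, time = 20
  J1 runs 2 units, time = 22
  J3 runs 4 units, time = 26
  J3 runs 3 units, time = 29
Finish times: [22, 8, 29]
Average turnaround = 59/3 = 19.6667

19.6667


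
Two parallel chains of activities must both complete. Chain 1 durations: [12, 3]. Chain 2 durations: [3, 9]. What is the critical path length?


Path A total = 12 + 3 = 15
Path B total = 3 + 9 = 12
Critical path = longest path = max(15, 12) = 15

15


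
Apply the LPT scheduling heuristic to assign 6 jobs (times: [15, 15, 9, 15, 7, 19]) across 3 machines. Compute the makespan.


Sort jobs in decreasing order (LPT): [19, 15, 15, 15, 9, 7]
Assign each job to the least loaded machine:
  Machine 1: jobs [19, 7], load = 26
  Machine 2: jobs [15, 15], load = 30
  Machine 3: jobs [15, 9], load = 24
Makespan = max load = 30

30


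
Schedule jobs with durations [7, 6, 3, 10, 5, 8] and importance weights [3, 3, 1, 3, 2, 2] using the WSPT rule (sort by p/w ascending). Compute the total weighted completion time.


Compute p/w ratios and sort ascending (WSPT): [(6, 3), (7, 3), (5, 2), (3, 1), (10, 3), (8, 2)]
Compute weighted completion times:
  Job (p=6,w=3): C=6, w*C=3*6=18
  Job (p=7,w=3): C=13, w*C=3*13=39
  Job (p=5,w=2): C=18, w*C=2*18=36
  Job (p=3,w=1): C=21, w*C=1*21=21
  Job (p=10,w=3): C=31, w*C=3*31=93
  Job (p=8,w=2): C=39, w*C=2*39=78
Total weighted completion time = 285

285


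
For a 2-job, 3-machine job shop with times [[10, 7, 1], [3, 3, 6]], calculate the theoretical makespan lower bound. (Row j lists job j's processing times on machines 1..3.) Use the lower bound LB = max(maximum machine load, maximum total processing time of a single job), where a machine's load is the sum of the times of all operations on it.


Machine loads:
  Machine 1: 10 + 3 = 13
  Machine 2: 7 + 3 = 10
  Machine 3: 1 + 6 = 7
Max machine load = 13
Job totals:
  Job 1: 18
  Job 2: 12
Max job total = 18
Lower bound = max(13, 18) = 18

18


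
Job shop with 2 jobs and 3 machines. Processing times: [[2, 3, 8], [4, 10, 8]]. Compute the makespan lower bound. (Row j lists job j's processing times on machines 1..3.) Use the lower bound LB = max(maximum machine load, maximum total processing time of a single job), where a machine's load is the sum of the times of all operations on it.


Machine loads:
  Machine 1: 2 + 4 = 6
  Machine 2: 3 + 10 = 13
  Machine 3: 8 + 8 = 16
Max machine load = 16
Job totals:
  Job 1: 13
  Job 2: 22
Max job total = 22
Lower bound = max(16, 22) = 22

22


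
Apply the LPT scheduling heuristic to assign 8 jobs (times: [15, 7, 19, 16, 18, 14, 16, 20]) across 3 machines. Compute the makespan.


Sort jobs in decreasing order (LPT): [20, 19, 18, 16, 16, 15, 14, 7]
Assign each job to the least loaded machine:
  Machine 1: jobs [20, 15, 7], load = 42
  Machine 2: jobs [19, 16], load = 35
  Machine 3: jobs [18, 16, 14], load = 48
Makespan = max load = 48

48


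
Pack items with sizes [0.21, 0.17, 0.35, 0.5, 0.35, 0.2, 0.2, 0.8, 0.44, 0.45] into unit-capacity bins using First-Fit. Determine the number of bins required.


Place items sequentially using First-Fit:
  Item 0.21 -> new Bin 1
  Item 0.17 -> Bin 1 (now 0.38)
  Item 0.35 -> Bin 1 (now 0.73)
  Item 0.5 -> new Bin 2
  Item 0.35 -> Bin 2 (now 0.85)
  Item 0.2 -> Bin 1 (now 0.93)
  Item 0.2 -> new Bin 3
  Item 0.8 -> Bin 3 (now 1.0)
  Item 0.44 -> new Bin 4
  Item 0.45 -> Bin 4 (now 0.89)
Total bins used = 4

4


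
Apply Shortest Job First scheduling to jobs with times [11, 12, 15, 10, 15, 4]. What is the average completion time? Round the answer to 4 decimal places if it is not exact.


SJF order (ascending): [4, 10, 11, 12, 15, 15]
Completion times:
  Job 1: burst=4, C=4
  Job 2: burst=10, C=14
  Job 3: burst=11, C=25
  Job 4: burst=12, C=37
  Job 5: burst=15, C=52
  Job 6: burst=15, C=67
Average completion = 199/6 = 33.1667

33.1667


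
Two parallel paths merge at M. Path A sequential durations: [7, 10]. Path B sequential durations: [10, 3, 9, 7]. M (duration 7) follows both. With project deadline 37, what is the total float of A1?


Forward pass: ES(A1) = sum of predecessors on chain A = 0
EF = ES + duration = 0 + 7 = 7
Backward pass: LF(M) = deadline = 37; LS(M) = 37 - 7 = 30
LF(A1) = LS(M) - sum(successors on chain A) = 30 - 10 = 20
LS = LF - duration = 20 - 7 = 13
Total float = LS - ES = 13 - 0 = 13

13


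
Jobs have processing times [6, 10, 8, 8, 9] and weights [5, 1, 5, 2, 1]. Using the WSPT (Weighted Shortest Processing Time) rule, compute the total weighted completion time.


Compute p/w ratios and sort ascending (WSPT): [(6, 5), (8, 5), (8, 2), (9, 1), (10, 1)]
Compute weighted completion times:
  Job (p=6,w=5): C=6, w*C=5*6=30
  Job (p=8,w=5): C=14, w*C=5*14=70
  Job (p=8,w=2): C=22, w*C=2*22=44
  Job (p=9,w=1): C=31, w*C=1*31=31
  Job (p=10,w=1): C=41, w*C=1*41=41
Total weighted completion time = 216

216


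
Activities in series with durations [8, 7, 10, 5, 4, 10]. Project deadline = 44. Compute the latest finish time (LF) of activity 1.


LF(activity 1) = deadline - sum of successor durations
Successors: activities 2 through 6 with durations [7, 10, 5, 4, 10]
Sum of successor durations = 36
LF = 44 - 36 = 8

8


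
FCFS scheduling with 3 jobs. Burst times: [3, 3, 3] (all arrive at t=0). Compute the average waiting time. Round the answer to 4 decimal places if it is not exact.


FCFS order (as given): [3, 3, 3]
Waiting times:
  Job 1: wait = 0
  Job 2: wait = 3
  Job 3: wait = 6
Sum of waiting times = 9
Average waiting time = 9/3 = 3.0

3.0


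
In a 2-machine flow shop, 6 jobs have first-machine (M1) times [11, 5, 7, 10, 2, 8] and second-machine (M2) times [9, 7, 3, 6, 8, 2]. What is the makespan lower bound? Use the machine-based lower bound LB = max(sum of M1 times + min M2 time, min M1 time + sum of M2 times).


LB1 = sum(M1 times) + min(M2 times) = 43 + 2 = 45
LB2 = min(M1 times) + sum(M2 times) = 2 + 35 = 37
Lower bound = max(LB1, LB2) = max(45, 37) = 45

45


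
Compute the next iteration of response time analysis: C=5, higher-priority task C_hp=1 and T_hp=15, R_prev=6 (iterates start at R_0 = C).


R_next = C + ceil(R_prev / T_hp) * C_hp
ceil(6 / 15) = ceil(0.4) = 1
Interference = 1 * 1 = 1
R_next = 5 + 1 = 6
R_next = R_prev, so the iteration has converged (response time = 6).

6


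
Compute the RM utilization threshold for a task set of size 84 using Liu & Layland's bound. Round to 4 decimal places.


Compute 2^(1/84) = 1.0082858917
Subtract 1: 1.0082858917 - 1 = 0.0082858917
Multiply by n: 84 * 0.0082858917 = 0.6960149028
Round to 4 dp: 0.6960

0.6960


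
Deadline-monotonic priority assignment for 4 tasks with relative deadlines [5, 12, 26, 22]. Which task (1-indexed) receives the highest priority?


Sort tasks by relative deadline (ascending):
  Task 1: deadline = 5
  Task 2: deadline = 12
  Task 4: deadline = 22
  Task 3: deadline = 26
Priority order (highest first): [1, 2, 4, 3]
Highest priority task = 1

1


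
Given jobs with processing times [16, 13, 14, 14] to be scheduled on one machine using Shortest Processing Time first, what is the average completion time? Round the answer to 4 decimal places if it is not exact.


Sort jobs by processing time (SPT order): [13, 14, 14, 16]
Compute completion times sequentially:
  Job 1: processing = 13, completes at 13
  Job 2: processing = 14, completes at 27
  Job 3: processing = 14, completes at 41
  Job 4: processing = 16, completes at 57
Sum of completion times = 138
Average completion time = 138/4 = 34.5

34.5


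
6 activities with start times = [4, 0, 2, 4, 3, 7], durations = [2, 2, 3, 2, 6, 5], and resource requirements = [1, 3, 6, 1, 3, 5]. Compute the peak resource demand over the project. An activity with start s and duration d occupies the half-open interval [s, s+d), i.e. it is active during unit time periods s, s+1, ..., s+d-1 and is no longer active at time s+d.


Each activity i is active on [start_i, start_i + duration_i).
Compute total resource usage per time slot:
  t=0: active resources = [3], total = 3
  t=1: active resources = [3], total = 3
  t=2: active resources = [6], total = 6
  t=3: active resources = [6, 3], total = 9
  t=4: active resources = [1, 6, 1, 3], total = 11
  t=5: active resources = [1, 1, 3], total = 5
  t=6: active resources = [3], total = 3
  t=7: active resources = [3, 5], total = 8
  t=8: active resources = [3, 5], total = 8
  t=9: active resources = [5], total = 5
  t=10: active resources = [5], total = 5
  t=11: active resources = [5], total = 5
Peak resource demand = 11

11
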